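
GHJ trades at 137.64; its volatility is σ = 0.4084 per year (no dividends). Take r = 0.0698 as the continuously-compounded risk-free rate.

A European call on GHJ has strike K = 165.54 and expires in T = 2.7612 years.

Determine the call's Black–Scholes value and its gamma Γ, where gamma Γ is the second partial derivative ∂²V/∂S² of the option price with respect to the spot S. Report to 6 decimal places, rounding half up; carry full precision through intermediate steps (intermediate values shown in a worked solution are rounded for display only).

σ√T = 0.4084·√2.7612 = 0.678633
d₁ = (ln(S/K) + (r+σ²/2)T) / (σ√T) = (ln(137.64/165.54) + (0.0698+0.4084²/2)·2.7612) / 0.678633 = (-0.184571 + 0.423003) / 0.678633 = 0.351341
d₂ = d₁ − σ√T = 0.351341 − 0.678633 = -0.327291
e^{−rT} = 0.824703
N(d₁) = 0.637334,  N(d₂) = 0.371724
Call price V = S·N(d₁) − K·e^{−rT}·N(d₂) = 87.722622 − 50.748234 = 36.974388
φ(d₁) = (1/√(2π))·e^{−d₁²/2} = 0.375064
Γ = φ(d₁) / (S·σ·√T) = 0.004015

price = 36.974388
Γ = 0.004015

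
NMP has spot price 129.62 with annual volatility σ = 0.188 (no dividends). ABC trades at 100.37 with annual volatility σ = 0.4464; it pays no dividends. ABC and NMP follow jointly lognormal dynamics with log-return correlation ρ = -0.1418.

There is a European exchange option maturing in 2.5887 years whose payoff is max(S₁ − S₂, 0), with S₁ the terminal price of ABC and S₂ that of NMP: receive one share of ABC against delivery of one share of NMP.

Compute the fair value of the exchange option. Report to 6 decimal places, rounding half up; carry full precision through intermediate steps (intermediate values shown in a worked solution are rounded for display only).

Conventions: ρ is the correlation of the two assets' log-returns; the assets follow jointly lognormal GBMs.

σ_eff = √(σ₁² + σ₂² − 2ρσ₁σ₂) = √(0.4464² + 0.188² − 2·-0.1418·0.4464·0.188) = 0.508348
d₁ = (ln(S₁/S₂) + (q₂ − q₁ + σ_eff²/2)T) / (σ_eff√T) = (ln(100.37/129.62) + (0.0 − 0.0 + 0.129209)·2.5887) / 0.817903 = 0.096269
d₂ = d₁ − σ_eff√T = 0.096269 − 0.817903 = -0.721634
N(d₁) = 0.538347,  N(d₂) = 0.235260
V = S₁·e^{−q₁T}·N(d₁) − S₂·e^{−q₂T}·N(d₂) = 54.033858 − 30.494381 = 23.539478
Key observation: no risk-free rate is needed — with the second asset as numeraire the exchange option is a call on the ratio S₁/S₂, and r cancels out of the value.

exchange price = 23.539478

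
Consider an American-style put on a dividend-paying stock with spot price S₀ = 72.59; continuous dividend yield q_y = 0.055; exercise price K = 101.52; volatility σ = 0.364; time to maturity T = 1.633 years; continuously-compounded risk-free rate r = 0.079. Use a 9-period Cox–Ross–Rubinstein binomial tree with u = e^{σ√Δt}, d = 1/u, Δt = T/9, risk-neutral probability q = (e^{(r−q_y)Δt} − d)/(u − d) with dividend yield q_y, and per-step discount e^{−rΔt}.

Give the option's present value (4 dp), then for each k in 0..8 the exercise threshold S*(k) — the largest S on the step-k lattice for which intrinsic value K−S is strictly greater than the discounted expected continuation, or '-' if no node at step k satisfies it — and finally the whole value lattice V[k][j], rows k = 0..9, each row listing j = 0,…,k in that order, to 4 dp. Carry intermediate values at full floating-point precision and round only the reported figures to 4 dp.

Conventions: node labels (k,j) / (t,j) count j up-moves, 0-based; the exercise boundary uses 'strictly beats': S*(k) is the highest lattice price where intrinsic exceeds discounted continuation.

params: Δt=0.18144 u=1.16772 d=0.85637 q=0.47533 e^(-rΔt)=0.98577
t_9 payoffs: 83.5380 77.0004 68.0860 55.9306 39.3560 16.7554 0.0000 0.0000 0.0000 0.0000
t_8: node(8,0) S=20.9979 payoff=80.5221 vs cont=79.2858 → 80.5221 [stop]  node(8,1) S=28.6320 payoff=72.8880 vs cont=71.7275 → 72.8880 [stop]  node(8,2) S=39.0415 payoff=62.4785 vs cont=61.4214 → 62.4785 [stop]  node(8,3) S=53.2355 payoff=48.2845 vs cont=47.3683 → 48.2845 [stop]  node(8,4) S=72.5900 payoff=28.9300 vs cont=28.2060 → 28.9300 [stop]  node(8,5) S=98.9810 payoff=2.5390 vs cont=8.6659 → 8.6659 [wait]  node(8,6) S=134.9669 payoff=0.0000 vs cont=0.0000 → 0.0000 [wait]  node(8,7) S=184.0358 payoff=0.0000 vs cont=0.0000 → 0.0000 [wait]  node(8,8) S=250.9444 payoff=0.0000 vs cont=0.0000 → 0.0000 [wait]  ⇒ S*(8)=72.5900
t_7: node(7,0) S=24.5196 payoff=77.0004 vs cont=75.7990 → 77.0004 [stop]  node(7,1) S=33.4340 payoff=68.0860 vs cont=66.9731 → 68.0860 [stop]  node(7,2) S=45.5894 payoff=55.9306 vs cont=54.9385 → 55.9306 [stop]  node(7,3) S=62.1640 payoff=39.3560 vs cont=38.5284 → 39.3560 [stop]  node(7,4) S=84.7646 payoff=16.7554 vs cont=19.0232 → 19.0232 [wait]  node(7,5) S=115.5818 payoff=0.0000 vs cont=4.4820 → 4.4820 [wait]  node(7,6) S=157.6031 payoff=0.0000 vs cont=0.0000 → 0.0000 [wait]  node(7,7) S=214.9017 payoff=0.0000 vs cont=0.0000 → 0.0000 [wait]  ⇒ S*(7)=62.1640
t_6: node(6,0) S=28.6320 payoff=72.8880 vs cont=71.7275 → 72.8880 [stop]  node(6,1) S=39.0415 payoff=62.4785 vs cont=61.4214 → 62.4785 [stop]  node(6,2) S=53.2355 payoff=48.2845 vs cont=47.3683 → 48.2845 [stop]  node(6,3) S=72.5900 payoff=28.9300 vs cont=29.2686 → 29.2686 [wait]  node(6,4) S=98.9810 payoff=2.5390 vs cont=11.9389 → 11.9389 [wait]  node(6,5) S=134.9669 payoff=0.0000 vs cont=2.3181 → 2.3181 [wait]  node(6,6) S=184.0358 payoff=0.0000 vs cont=0.0000 → 0.0000 [wait]  ⇒ S*(6)=53.2355
t_5: node(5,0) S=33.4340 payoff=68.0860 vs cont=66.9731 → 68.0860 [stop]  node(5,1) S=45.5894 payoff=55.9306 vs cont=54.9385 → 55.9306 [stop]  node(5,2) S=62.1640 payoff=39.3560 vs cont=38.6871 → 39.3560 [stop]  node(5,3) S=84.7646 payoff=16.7554 vs cont=20.7319 → 20.7319 [wait]  node(5,4) S=115.5818 payoff=0.0000 vs cont=7.2610 → 7.2610 [wait]  node(5,5) S=157.6031 payoff=0.0000 vs cont=1.1989 → 1.1989 [wait]  ⇒ S*(5)=62.1640
t_4: node(4,0) S=39.0415 payoff=62.4785 vs cont=61.4214 → 62.4785 [stop]  node(4,1) S=53.2355 payoff=48.2845 vs cont=47.3683 → 48.2845 [stop]  node(4,2) S=72.5900 payoff=28.9300 vs cont=30.0692 → 30.0692 [wait]  node(4,3) S=98.9810 payoff=2.5390 vs cont=14.1249 → 14.1249 [wait]  node(4,4) S=134.9669 payoff=0.0000 vs cont=4.3172 → 4.3172 [wait]  ⇒ S*(4)=53.2355
t_3: node(3,0) S=45.5894 payoff=55.9306 vs cont=54.9385 → 55.9306 [stop]  node(3,1) S=62.1640 payoff=39.3560 vs cont=39.0622 → 39.3560 [stop]  node(3,2) S=84.7646 payoff=16.7554 vs cont=22.1703 → 22.1703 [wait]  node(3,3) S=115.5818 payoff=0.0000 vs cont=9.3283 → 9.3283 [wait]  ⇒ S*(3)=62.1640
t_2: node(2,0) S=53.2355 payoff=48.2845 vs cont=47.3683 → 48.2845 [stop]  node(2,1) S=72.5900 payoff=28.9300 vs cont=30.7432 → 30.7432 [wait]  node(2,2) S=98.9810 payoff=2.5390 vs cont=15.8374 → 15.8374 [wait]  ⇒ S*(2)=53.2355
t_1: node(1,0) S=62.1640 payoff=39.3560 vs cont=39.3780 → 39.3780 [wait]  node(1,1) S=84.7646 payoff=16.7554 vs cont=23.3213 → 23.3213 [wait]  ⇒ S*(1)=-
t_0: node(0,0) S=72.5900 payoff=28.9300 vs cont=31.2940 → 31.2940 [wait]  ⇒ S*(0)=-

price = 31.2940
boundary = - - 53.2355 62.1640 53.2355 62.1640 53.2355 62.1640 72.5900
tree:
31.2940
39.3780 23.3213
48.2845 30.7432 15.8374
55.9306 39.3560 22.1703 9.3283
62.4785 48.2845 30.0692 14.1249 4.3172
68.0860 55.9306 39.3560 20.7319 7.2610 1.1989
72.8880 62.4785 48.2845 29.2686 11.9389 2.3181 0.0000
77.0004 68.0860 55.9306 39.3560 19.0232 4.4820 0.0000 0.0000
80.5221 72.8880 62.4785 48.2845 28.9300 8.6659 0.0000 0.0000 0.0000
83.5380 77.0004 68.0860 55.9306 39.3560 16.7554 0.0000 0.0000 0.0000 0.0000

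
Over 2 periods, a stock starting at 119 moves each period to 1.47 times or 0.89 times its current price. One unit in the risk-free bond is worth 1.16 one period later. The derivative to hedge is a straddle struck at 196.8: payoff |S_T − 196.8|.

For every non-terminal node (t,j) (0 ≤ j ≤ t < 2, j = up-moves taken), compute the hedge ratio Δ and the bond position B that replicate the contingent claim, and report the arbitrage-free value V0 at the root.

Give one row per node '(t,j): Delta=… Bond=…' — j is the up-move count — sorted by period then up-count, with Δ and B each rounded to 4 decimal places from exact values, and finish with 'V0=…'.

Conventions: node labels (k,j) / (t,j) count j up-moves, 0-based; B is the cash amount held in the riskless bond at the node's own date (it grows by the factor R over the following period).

(0,0): Delta=-0.2982 Bond=82.1825
(1,0): Delta=-1.0000 Bond=169.6552
(1,1): Delta=0.1896 Bond=9.9973
V0=46.6920

The replicating-portfolio and risk-neutral prices coincide; use p* = (1.16−0.89)/(1.47−0.89) = 0.4655 for the latter.
Payoffs at expiry: V(2,0)=102.5401, V(2,1)=41.1123, V(2,2)=60.3471
  t=1,j=0: stock 105.9100 → up 155.6877 (V=41.1123), down 94.2599 (V=102.5401). Price 63.7452; hedge Δ=-1.0000, bond B=169.6552.
  t=1,j=1: stock 174.9300 → up 257.1471 (V=60.3471), down 155.6877 (V=41.1123). Price 43.1607; hedge Δ=0.1896, bond B=9.9973.
  t=0,j=0: stock 119.0000 → up 174.9300 (V=43.1607), down 105.9100 (V=63.7452). Price 46.6920; hedge Δ=-0.2982, bond B=82.1825.
Sanity check at the root: Δ(0,0)·S0 + B(0,0) reproduces V0 = 46.6920.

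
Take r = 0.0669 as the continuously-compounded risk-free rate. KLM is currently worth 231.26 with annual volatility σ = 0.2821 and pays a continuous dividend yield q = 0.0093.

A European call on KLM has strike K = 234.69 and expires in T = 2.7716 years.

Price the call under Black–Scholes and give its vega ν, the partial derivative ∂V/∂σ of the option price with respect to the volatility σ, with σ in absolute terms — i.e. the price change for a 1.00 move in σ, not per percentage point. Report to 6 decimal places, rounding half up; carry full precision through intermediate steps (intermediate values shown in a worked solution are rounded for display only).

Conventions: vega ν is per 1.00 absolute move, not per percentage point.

price = 56.027325
ν = 129.140296

σ√T = 0.2821·√2.7716 = 0.469644
d₁ = (ln(S/K) + (r−q+σ²/2)T) / (σ√T) = (ln(231.26/234.69) + (0.0669−0.0093+0.2821²/2)·2.7716) / 0.469644 = (-0.014723 + 0.269927) / 0.469644 = 0.543399
d₂ = d₁ − σ√T = 0.543399 − 0.469644 = 0.073755
e^{−rT} = 0.830755
e^{−qT} = 0.974553
N(d₁) = 0.706572,  N(d₂) = 0.529397
Call price V = S·e^{−qT}·N(d₁) − K·e^{−rT}·N(d₂) = 159.243930 − 103.216604 = 56.027325
φ(d₁) = (1/√(2π))·e^{−d₁²/2} = 0.344184
ν = S·e^{−qT}·φ(d₁)·√T = 129.140296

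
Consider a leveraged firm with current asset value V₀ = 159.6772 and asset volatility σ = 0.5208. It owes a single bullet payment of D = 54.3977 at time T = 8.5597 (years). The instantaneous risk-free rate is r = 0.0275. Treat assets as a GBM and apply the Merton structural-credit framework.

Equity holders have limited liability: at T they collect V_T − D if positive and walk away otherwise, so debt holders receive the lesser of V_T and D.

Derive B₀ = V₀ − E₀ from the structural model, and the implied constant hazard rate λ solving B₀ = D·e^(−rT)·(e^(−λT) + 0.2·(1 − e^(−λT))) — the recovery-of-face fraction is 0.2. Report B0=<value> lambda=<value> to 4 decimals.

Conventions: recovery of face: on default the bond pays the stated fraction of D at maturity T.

With assets at 159.6772 and a single debt payment of 54.3977 at 8.5597 years:
d₁ = [ln(V₀/D) + (r + σ²/2)T] / (σ√T)
   = [ln(159.6772/54.3977) + (0.0275 + 0.5·0.5208²)·8.5597] / (0.5208·√8.5597)
   = [1.076832 + 1.396227] / 1.523703 = 1.623059
d₂ = d₁ − σ√T = 1.623059 − 1.523703 = 0.099356
N(d₁) = 0.947712,  N(d₂) = 0.539572,  e^(−rT) = 0.790261
E₀ = V₀·N(d₁) − D·e^(−rT)·N(d₂)
   = 159.6772·0.947712 − 54.3977·0.790261·0.539572 = 128.132590
B₀ = V₀ − E₀ = 159.6772 − 128.132590 = 31.544610
e^(−λT) = (B₀·e^(rT)/D − 0.2)/(1 − 0.2) = (31.5446·1.265404/54.3977 − 0.2)/0.8 = 0.66724180
λ = −ln(0.66724180)/8.5597 = 0.047268

B0=31.5446 lambda=0.0473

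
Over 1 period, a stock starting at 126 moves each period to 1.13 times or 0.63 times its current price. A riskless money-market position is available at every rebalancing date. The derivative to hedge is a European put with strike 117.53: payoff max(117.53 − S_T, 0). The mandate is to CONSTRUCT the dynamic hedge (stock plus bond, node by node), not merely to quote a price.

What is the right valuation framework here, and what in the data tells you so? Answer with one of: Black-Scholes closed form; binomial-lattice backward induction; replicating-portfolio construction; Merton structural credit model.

Key observation: the task asks for the hedge itself — share and bond holdings at every node of the 1-period tree on spot 126 with factors 1.13/0.63 — which is exactly what the replicating-portfolio construction produces.

framework: replicating-portfolio construction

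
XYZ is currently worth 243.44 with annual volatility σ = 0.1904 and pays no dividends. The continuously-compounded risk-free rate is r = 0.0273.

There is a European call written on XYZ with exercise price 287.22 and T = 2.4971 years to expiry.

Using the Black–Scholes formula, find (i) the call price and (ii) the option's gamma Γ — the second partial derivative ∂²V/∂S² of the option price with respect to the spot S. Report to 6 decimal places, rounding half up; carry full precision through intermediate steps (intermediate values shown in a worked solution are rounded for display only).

price = 19.739981
Γ = 0.005366

σ√T = 0.1904·√2.4971 = 0.300874
d₁ = (ln(S/K) + (r+σ²/2)T) / (σ√T) = (ln(243.44/287.22) + (0.0273+0.1904²/2)·2.4971) / 0.300874 = (-0.165378 + 0.113433) / 0.300874 = -0.172645
d₂ = d₁ − σ√T = -0.172645 − 0.300874 = -0.473519
e^{−rT} = 0.934101
N(d₁) = 0.431465,  N(d₂) = 0.317921
Call price V = S·N(d₁) − K·e^{−rT}·N(d₂) = 105.035872 − 85.295891 = 19.739981
φ(d₁) = (1/√(2π))·e^{−d₁²/2} = 0.393041
Γ = φ(d₁) / (S·σ·√T) = 0.005366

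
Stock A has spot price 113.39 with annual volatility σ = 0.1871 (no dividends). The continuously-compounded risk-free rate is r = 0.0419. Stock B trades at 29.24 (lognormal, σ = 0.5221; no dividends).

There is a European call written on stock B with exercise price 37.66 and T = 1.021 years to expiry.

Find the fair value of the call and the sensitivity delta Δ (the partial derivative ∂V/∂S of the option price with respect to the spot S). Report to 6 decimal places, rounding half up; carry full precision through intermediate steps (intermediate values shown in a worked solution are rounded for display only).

σ√T = 0.5221·√1.021 = 0.527554
d₁ = (ln(S/K) + (r+σ²/2)T) / (σ√T) = (ln(29.24/37.66) + (0.0419+0.5221²/2)·1.021) / 0.527554 = (-0.253061 + 0.181936) / 0.527554 = -0.134820
d₂ = d₁ − σ√T = -0.134820 − 0.527554 = -0.662373
e^{−rT} = 0.958122
N(d₁) = 0.446377,  N(d₂) = 0.253866
Call price V = S·N(d₁) − K·e^{−rT}·N(d₂) = 13.052070 − 9.160218 = 3.891852
Δ = N(d₁) = 0.446377

price = 3.891852
Δ = 0.446377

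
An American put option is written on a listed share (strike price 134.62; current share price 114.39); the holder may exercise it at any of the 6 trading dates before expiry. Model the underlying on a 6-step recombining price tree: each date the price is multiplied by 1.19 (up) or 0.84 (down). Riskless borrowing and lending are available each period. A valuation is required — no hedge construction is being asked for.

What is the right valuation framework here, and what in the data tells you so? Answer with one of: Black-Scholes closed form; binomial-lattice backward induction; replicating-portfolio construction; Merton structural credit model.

Key observation: the put (strike 134.62 on spot 114.39) is American-style on a 6-step discrete price model, so the early-exercise decision at every node requires stepwise backward valuation — a closed form cannot price the exercise right.

framework: binomial-lattice backward induction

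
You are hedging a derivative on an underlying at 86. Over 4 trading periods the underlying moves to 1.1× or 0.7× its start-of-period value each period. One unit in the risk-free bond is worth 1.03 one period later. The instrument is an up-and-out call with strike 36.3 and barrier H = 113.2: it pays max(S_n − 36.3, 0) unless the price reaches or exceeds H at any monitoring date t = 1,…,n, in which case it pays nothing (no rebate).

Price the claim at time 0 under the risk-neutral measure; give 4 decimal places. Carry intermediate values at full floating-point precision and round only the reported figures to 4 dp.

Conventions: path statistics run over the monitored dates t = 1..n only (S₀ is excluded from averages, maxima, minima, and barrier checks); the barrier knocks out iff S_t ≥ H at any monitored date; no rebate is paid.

Set p* = 0.8250 (from d < R < u); the path-dependent value is the discounted p*-expectation over all price paths.
Enumerate all 2^4 = 16 price paths (U = up ×1.1, D = down ×0.7); each path with k up-moves has probability p*^k·(1−p*)^(4−k).
DDDD: M=60.2000, payoff=0.0000, prob=0.000938
UDDD: M=94.6000, payoff=0.0000, prob=0.004421
DUDD: M=66.2200, payoff=0.0000, prob=0.004421
UUDD: M=104.0600, payoff=14.6894, prob=0.020844
DDUD: M=60.2000, payoff=0.0000, prob=0.004421
UDUD: M=94.6000, payoff=14.6894, prob=0.020844
DUUD: M=72.8420, payoff=14.6894, prob=0.020844
UUUD: M=114.4660, payoff=0.0000, prob=0.098265
DDDU: M=60.2000, payoff=0.0000, prob=0.004421
UDDU: M=94.6000, payoff=14.6894, prob=0.020844
DUDU: M=66.2200, payoff=14.6894, prob=0.020844
UUDU: M=104.0600, payoff=43.8262, prob=0.098265
DDUU: M=60.2000, payoff=14.6894, prob=0.020844
UDUU: M=94.6000, payoff=43.8262, prob=0.098265
DUUU: M=80.1262, payoff=43.8262, prob=0.098265
UUUU: M=125.9126, payoff=0.0000, prob=0.463250
Price = Σ prob·payoff / R^4 = 14.756903 / 1.125509 = 13.1113

price = 13.1113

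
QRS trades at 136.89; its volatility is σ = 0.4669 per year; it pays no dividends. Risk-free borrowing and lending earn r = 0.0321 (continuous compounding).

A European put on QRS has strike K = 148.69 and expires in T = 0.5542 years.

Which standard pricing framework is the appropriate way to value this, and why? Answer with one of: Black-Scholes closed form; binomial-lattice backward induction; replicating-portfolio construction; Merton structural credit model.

framework: Black-Scholes closed form

Key observation: a European-exercise option on QRS struck at 148.69 — a GBM underlying with constant parameters — admits an analytic price: the data contain no early exercise, no discrete tree, no debt structure.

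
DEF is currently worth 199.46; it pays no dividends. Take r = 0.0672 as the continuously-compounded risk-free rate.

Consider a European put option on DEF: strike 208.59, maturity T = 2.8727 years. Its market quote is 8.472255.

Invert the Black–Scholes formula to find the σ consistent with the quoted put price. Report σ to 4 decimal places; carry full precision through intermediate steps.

At σ = 0.1533 the Black–Scholes value reproduces the quote:
σ√T = 0.1533·√2.8727 = 0.259829
d₁ = (ln(S/K) + (r+σ²/2)T) / (σ√T) = (ln(199.46/208.59) + (0.0672+0.1533²/2)·2.8727) / 0.259829 = (-0.044757 + 0.226801) / 0.259829 = 0.700631
d₂ = d₁ − σ√T = 0.700631 − 0.259829 = 0.440802
e^{−rT} = 0.824445
N(−d₁) = 0.241767,  N(−d₂) = 0.329678
V = K·e^{−rT}·N(−d₂) − S·N(−d₁) = 56.695047 − 48.222793 = 8.472255 (equal to the quote); since ∂V/∂σ > 0 for all σ, the implied volatility is unique

sigma = 0.1533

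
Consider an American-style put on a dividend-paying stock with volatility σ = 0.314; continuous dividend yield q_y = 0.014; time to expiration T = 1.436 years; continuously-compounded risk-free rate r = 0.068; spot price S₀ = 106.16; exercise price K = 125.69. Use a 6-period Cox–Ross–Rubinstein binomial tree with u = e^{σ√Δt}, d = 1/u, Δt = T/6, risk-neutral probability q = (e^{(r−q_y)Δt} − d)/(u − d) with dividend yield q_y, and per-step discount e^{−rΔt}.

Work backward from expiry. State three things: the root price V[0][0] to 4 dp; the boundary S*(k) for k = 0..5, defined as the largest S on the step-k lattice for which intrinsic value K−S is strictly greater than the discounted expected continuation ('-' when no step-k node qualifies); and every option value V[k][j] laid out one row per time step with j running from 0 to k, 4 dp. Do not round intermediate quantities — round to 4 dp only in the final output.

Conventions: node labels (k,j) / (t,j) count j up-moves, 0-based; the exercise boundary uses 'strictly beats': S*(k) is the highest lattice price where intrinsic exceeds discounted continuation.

price = 24.4381
boundary = - - 78.0788 91.0431 78.0788 91.0431
tree:
24.4381
34.7875 15.0425
47.6112 23.2924 7.4084
58.7294 34.6469 12.8697 2.2717
68.2644 47.6112 21.6386 4.6537 0.0000
76.4416 58.7294 34.6469 9.5335 0.0000 0.0000
83.4544 68.2644 47.6112 19.5300 0.0000 0.0000 0.0000

Δt=0.23933  u=1.16604  d=0.85760  q=0.50385  discount=0.98386
step 6 (expiry): payoffs max(K−S,0) = 83.4544 68.2644 47.6112 19.5300 0.0000 0.0000 0.0000
step 5: (k=5,j=0): S=49.2484, K−S=76.4416, hold=74.5773 ⇒ V=76.4416 exercise | (k=5,j=1): S=66.9606, K−S=58.7294, hold=56.9243 ⇒ V=58.7294 exercise | (k=5,j=2): S=91.0431, K−S=34.6469, hold=32.9224 ⇒ V=34.6469 exercise | (k=5,j=3): S=123.7869, K−S=1.9031, hold=9.5335 ⇒ V=9.5335 continue | (k=5,j=4): S=168.3070, K−S=0.0000, hold=0.0000 ⇒ V=0.0000 continue | (k=5,j=5): S=228.8389, K−S=0.0000, hold=0.0000 ⇒ V=0.0000 continue  boundary S*=91.0431
step 4: (k=4,j=0): S=57.4256, K−S=68.2644, hold=66.4275 ⇒ V=68.2644 exercise | (k=4,j=1): S=78.0788, K−S=47.6112, hold=45.8433 ⇒ V=47.6112 exercise | (k=4,j=2): S=106.1600, K−S=19.5300, hold=21.6386 ⇒ V=21.6386 continue | (k=4,j=3): S=144.3406, K−S=0.0000, hold=4.6537 ⇒ V=4.6537 continue | (k=4,j=4): S=196.2529, K−S=0.0000, hold=0.0000 ⇒ V=0.0000 continue  boundary S*=78.0788
step 3: (k=3,j=0): S=66.9606, K−S=58.7294, hold=56.9243 ⇒ V=58.7294 exercise | (k=3,j=1): S=91.0431, K−S=34.6469, hold=33.9677 ⇒ V=34.6469 exercise | (k=3,j=2): S=123.7869, K−S=1.9031, hold=12.8697 ⇒ V=12.8697 continue | (k=3,j=3): S=168.3070, K−S=0.0000, hold=2.2717 ⇒ V=2.2717 continue  boundary S*=91.0431
step 2: (k=2,j=0): S=78.0788, K−S=47.6112, hold=45.8433 ⇒ V=47.6112 exercise | (k=2,j=1): S=106.1600, K−S=19.5300, hold=23.2924 ⇒ V=23.2924 continue | (k=2,j=2): S=144.3406, K−S=0.0000, hold=7.4084 ⇒ V=7.4084 continue  boundary S*=78.0788
step 1: (k=1,j=0): S=91.0431, K−S=34.6469, hold=34.7875 ⇒ V=34.7875 continue | (k=1,j=1): S=123.7869, K−S=1.9031, hold=15.0425 ⇒ V=15.0425 continue  boundary S*=-
step 0: (k=0,j=0): S=106.1600, K−S=19.5300, hold=24.4381 ⇒ V=24.4381 continue  boundary S*=-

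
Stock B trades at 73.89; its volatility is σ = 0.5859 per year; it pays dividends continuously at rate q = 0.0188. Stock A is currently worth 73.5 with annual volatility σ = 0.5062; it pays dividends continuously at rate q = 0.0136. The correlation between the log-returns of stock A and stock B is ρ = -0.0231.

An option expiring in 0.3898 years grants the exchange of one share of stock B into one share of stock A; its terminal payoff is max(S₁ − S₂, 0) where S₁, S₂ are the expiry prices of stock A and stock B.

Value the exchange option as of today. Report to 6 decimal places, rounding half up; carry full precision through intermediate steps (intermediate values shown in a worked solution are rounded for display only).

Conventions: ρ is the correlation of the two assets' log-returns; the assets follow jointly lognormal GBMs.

exchange price = 14.023225

σ_eff = √(σ₁² + σ₂² − 2ρσ₁σ₂) = √(0.5062² + 0.5859² − 2·-0.0231·0.5062·0.5859) = 0.783083
d₁ = (ln(S₁/S₂) + (q₂ − q₁ + σ_eff²/2)T) / (σ_eff√T) = (ln(73.5/73.89) + (0.0188 − 0.0136 + 0.306610)·0.3898) / 0.488910 = 0.237777
d₂ = d₁ − σ_eff√T = 0.237777 − 0.488910 = -0.251133
N(d₁) = 0.593973,  N(d₂) = 0.400856
V = S₁·e^{−q₁T}·N(d₁) − S₂·e^{−q₂T}·N(d₂) = 43.426175 − 29.402950 = 14.023225
Key observation: r never enters — measured in units of stock B, the claim is a call on S₁/S₂ struck at 1, so only the dividend yields and σ_eff matter.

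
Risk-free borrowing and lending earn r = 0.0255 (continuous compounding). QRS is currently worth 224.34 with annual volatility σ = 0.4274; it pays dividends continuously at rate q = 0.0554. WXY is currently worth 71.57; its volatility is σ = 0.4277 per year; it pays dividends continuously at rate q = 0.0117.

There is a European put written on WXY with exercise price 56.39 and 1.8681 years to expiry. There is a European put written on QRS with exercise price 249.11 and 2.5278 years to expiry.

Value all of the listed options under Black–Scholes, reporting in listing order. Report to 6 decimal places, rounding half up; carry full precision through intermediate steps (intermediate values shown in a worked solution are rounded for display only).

price(WXY put K=56.39) = 7.482283
price(QRS put K=249.11) = 78.174411

[WXY put K=56.39]
σ√T = 0.4277·√1.8681 = 0.584574
d₁ = (ln(S/K) + (r−q+σ²/2)T) / (σ√T) = (ln(71.57/56.39) + (0.0255−0.0117+0.4277²/2)·1.8681) / 0.584574 = (0.238384 + 0.196643) / 0.584574 = 0.744178
d₂ = d₁ − σ√T = 0.744178 − 0.584574 = 0.159605
e^{−rT} = 0.953480
e^{−qT} = 0.978380
N(−d₁) = 0.228384,  N(−d₂) = 0.436596
price = K·e^{−rT}·N(−d₂) − S·e^{−qT}·N(−d₁) = 23.474362 − 15.992079 = 7.482283
[QRS put K=249.11]
σ√T = 0.4274·√2.5278 = 0.679526
d₁ = (ln(S/K) + (r−q+σ²/2)T) / (σ√T) = (ln(224.34/249.11) + (0.0255−0.0554+0.4274²/2)·2.5278) / 0.679526 = (-0.104732 + 0.155296) / 0.679526 = 0.074412
d₂ = d₁ − σ√T = 0.074412 − 0.679526 = -0.605114
e^{−rT} = 0.937575
e^{−qT} = 0.869323
N(−d₁) = 0.470341,  N(−d₂) = 0.727448
price = K·e^{−rT}·N(−d₂) − S·e^{−qT}·N(−d₁) = 169.902287 − 91.727875 = 78.174411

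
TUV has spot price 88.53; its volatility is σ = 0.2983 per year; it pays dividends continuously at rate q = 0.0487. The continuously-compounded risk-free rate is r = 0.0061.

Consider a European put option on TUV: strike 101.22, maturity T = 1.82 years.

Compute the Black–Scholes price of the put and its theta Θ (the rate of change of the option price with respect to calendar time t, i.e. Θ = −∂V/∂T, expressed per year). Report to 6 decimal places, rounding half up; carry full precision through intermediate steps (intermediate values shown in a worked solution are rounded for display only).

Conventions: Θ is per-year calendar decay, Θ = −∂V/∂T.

σ√T = 0.2983·√1.82 = 0.402429
d₁ = (ln(S/K) + (r−q+σ²/2)T) / (σ√T) = (ln(88.53/101.22) + (0.0061−0.0487+0.2983²/2)·1.82) / 0.402429 = (-0.133955 + 0.003442) / 0.402429 = -0.324312
d₂ = d₁ − σ√T = -0.324312 − 0.402429 = -0.726741
e^{−rT} = 0.988959
e^{−qT} = 0.915180
N(−d₁) = 0.627149,  N(−d₂) = 0.766308
Put price V = K·e^{−rT}·N(−d₂) − S·e^{−qT}·N(−d₁) = 76.709283 − 50.812200 = 25.897083
φ(d₁) = (1/√(2π))·e^{−d₁²/2} = 0.378504
Θ = −S·e^{−qT}·φ(d₁)·σ/(2√T) − q·S·e^{−qT}·N(−d₁) + r·K·e^{−rT}·N(−d₂) = −3.390437 − 2.474554 + 0.467927 = -5.397064

price = 25.897083
Θ = -5.397064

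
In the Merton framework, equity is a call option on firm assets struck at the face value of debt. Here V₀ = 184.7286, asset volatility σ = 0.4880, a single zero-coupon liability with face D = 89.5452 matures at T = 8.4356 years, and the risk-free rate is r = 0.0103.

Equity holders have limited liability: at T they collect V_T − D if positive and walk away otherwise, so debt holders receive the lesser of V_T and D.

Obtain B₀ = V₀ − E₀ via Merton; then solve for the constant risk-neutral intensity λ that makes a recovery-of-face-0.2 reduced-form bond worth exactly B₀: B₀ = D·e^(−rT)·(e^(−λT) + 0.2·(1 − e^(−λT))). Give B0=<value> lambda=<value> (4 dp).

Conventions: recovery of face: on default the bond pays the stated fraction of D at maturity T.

Equity is a call on the firm's assets struck at D = 89.5452:
d₁ = [ln(V₀/D) + (r + σ²/2)T] / (σ√T)
   = [ln(184.7286/89.5452) + (0.0103 + 0.5·0.4880²)·8.4356] / (0.4880·√8.4356)
   = [0.724144 + 1.091330] / 1.417352 = 1.280892
d₂ = d₁ − σ√T = 1.280892 − 1.417352 = -0.136461
N(d₁) = 0.899884,  N(d₂) = 0.445729,  e^(−rT) = 0.916781
E₀ = V₀·N(d₁) − D·e^(−rT)·N(d₂)
   = 184.7286·0.899884 − 89.5452·0.916781·0.445729 = 129.642992
B₀ = V₀ − E₀ = 184.7286 − 129.642992 = 55.085608
e^(−λT) = (B₀·e^(rT)/D − 0.2)/(1 − 0.2) = (55.0856·1.090773/89.5452 − 0.2)/0.8 = 0.58876479
λ = −ln(0.58876479)/8.4356 = 0.062797

B0=55.0856 lambda=0.0628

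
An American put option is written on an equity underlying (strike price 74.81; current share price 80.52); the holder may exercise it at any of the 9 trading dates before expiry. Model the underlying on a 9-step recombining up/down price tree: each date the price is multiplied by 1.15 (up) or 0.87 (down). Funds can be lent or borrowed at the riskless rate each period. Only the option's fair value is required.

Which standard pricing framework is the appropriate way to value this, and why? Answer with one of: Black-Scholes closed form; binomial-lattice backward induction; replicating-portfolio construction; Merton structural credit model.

framework: binomial-lattice backward induction

Key observation: the put (strike 74.81 on spot 80.52) is American-style on a 9-step discrete price model, so the early-exercise decision at every node requires stepwise backward valuation — a closed form cannot price the exercise right.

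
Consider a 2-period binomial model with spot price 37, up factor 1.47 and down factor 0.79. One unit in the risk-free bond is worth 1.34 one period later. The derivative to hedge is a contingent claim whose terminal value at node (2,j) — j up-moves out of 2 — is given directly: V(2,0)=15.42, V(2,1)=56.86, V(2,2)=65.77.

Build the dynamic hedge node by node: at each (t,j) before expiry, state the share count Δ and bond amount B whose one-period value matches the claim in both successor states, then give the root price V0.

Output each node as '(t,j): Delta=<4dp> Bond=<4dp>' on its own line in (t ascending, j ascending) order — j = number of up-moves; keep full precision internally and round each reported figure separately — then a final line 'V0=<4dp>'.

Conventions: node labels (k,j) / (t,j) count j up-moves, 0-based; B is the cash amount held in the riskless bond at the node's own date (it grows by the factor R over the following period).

(0,0): Delta=0.4487 Bond=17.4657
(1,0): Delta=2.0849 Bond=-24.4205
(1,1): Delta=0.2409 Bond=34.7080
V0=34.0690

No-arbitrage ⇒ martingale measure with p* = (R−d)/(u−d) = 0.8088.
At maturity the claim pays: V(2,0)=15.4200, V(2,1)=56.8600, V(2,2)=65.7700
(1,0): S=29.2300. Δ = (V_up−V_dn)/(S_up−S_dn) = (56.8600−15.4200)/(42.9681−23.0917) = 2.0849. V = [p*·56.8600 + (1−p*)·15.4200]/1.34 = 36.5206. B = V − Δ·S = -24.4205.
(1,1): S=54.3900. Δ = (V_up−V_dn)/(S_up−S_dn) = (65.7700−56.8600)/(79.9533−42.9681) = 0.2409. V = [p*·65.7700 + (1−p*)·56.8600]/1.34 = 47.8109. B = V − Δ·S = 34.7080.
(0,0): S=37.0000. Δ = (V_up−V_dn)/(S_up−S_dn) = (47.8109−36.5206)/(54.3900−29.2300) = 0.4487. V = [p*·47.8109 + (1−p*)·36.5206]/1.34 = 34.0690. B = V − Δ·S = 17.4657.
Verification: the root portfolio costs Δ(0,0)·S0 + B(0,0) = 34.0690, matching V0.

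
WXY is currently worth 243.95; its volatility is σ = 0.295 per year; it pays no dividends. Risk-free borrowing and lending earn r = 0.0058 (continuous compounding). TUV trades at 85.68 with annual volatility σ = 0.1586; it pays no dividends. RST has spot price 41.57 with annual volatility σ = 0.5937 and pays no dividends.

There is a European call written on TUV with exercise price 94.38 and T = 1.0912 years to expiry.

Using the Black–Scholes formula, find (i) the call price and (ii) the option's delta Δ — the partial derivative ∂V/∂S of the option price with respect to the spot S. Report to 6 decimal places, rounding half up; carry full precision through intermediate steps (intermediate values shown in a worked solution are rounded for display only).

price = 2.729349
Δ = 0.321791

σ√T = 0.1586·√1.0912 = 0.165674
d₁ = (ln(S/K) + (r+σ²/2)T) / (σ√T) = (ln(85.68/94.38) + (0.0058+0.1586²/2)·1.0912) / 0.165674 = (-0.096710 + 0.020053) / 0.165674 = -0.462696
d₂ = d₁ − σ√T = -0.462696 − 0.165674 = -0.628370
e^{−rT} = 0.993691
N(d₁) = 0.321791,  N(d₂) = 0.264881
Call price V = S·N(d₁) − K·e^{−rT}·N(d₂) = 27.571079 − 24.841730 = 2.729349
Δ = N(d₁) = 0.321791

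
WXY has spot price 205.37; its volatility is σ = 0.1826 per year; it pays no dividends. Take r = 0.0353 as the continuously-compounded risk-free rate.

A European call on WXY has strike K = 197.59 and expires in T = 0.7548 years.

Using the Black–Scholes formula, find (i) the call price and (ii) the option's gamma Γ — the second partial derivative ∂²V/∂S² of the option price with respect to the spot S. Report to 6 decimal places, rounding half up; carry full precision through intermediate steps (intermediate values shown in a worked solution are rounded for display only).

σ√T = 0.1826·√0.7548 = 0.158641
d₁ = (ln(S/K) + (r+σ²/2)T) / (σ√T) = (ln(205.37/197.59) + (0.0353+0.1826²/2)·0.7548) / 0.158641 = (0.038619 + 0.039228) / 0.158641 = 0.490711
d₂ = d₁ − σ√T = 0.490711 − 0.158641 = 0.332069
e^{−rT} = 0.973707
N(d₁) = 0.688184,  N(d₂) = 0.630081
Call price V = S·N(d₁) − K·e^{−rT}·N(d₂) = 141.332436 − 121.224427 = 20.108010
φ(d₁) = (1/√(2π))·e^{−d₁²/2} = 0.353689
Γ = φ(d₁) / (S·σ·√T) = 0.010856

price = 20.108010
Γ = 0.010856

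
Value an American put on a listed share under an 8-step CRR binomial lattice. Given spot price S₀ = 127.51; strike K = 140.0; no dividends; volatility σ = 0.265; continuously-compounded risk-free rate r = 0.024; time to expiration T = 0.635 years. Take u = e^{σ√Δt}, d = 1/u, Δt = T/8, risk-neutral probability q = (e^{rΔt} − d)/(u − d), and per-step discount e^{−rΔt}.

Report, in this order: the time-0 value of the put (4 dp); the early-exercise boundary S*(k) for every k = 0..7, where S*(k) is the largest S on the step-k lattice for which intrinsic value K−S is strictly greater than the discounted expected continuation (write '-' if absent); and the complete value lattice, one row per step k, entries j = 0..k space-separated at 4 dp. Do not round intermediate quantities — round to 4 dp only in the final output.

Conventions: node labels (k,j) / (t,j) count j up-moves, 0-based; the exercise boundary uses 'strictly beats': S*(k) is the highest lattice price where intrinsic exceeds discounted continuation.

params: Δt=0.07938 u=1.07752 d=0.92806 q=0.49410 e^(-rΔt)=0.99810
t_8 payoffs: 69.8304 58.5300 45.4097 30.1765 12.4900 0.0000 0.0000 0.0000 0.0000
t_7: node(7,0) S=75.6090 payoff=64.3910 vs cont=64.1246 → 64.3910 [stop]  node(7,1) S=87.7854 payoff=52.2146 vs cont=51.9482 → 52.2146 [stop]  node(7,2) S=101.9227 payoff=38.0773 vs cont=37.8108 → 38.0773 [stop]  node(7,3) S=118.3368 payoff=21.6632 vs cont=21.3967 → 21.6632 [stop]  node(7,4) S=137.3943 payoff=2.6057 vs cont=6.3066 → 6.3066 [wait]  node(7,5) S=159.5209 payoff=0.0000 vs cont=0.0000 → 0.0000 [wait]  node(7,6) S=185.2108 payoff=0.0000 vs cont=0.0000 → 0.0000 [wait]  node(7,7) S=215.0379 payoff=0.0000 vs cont=0.0000 → 0.0000 [wait]  ⇒ S*(7)=118.3368
t_6: node(6,0) S=81.4700 payoff=58.5300 vs cont=58.2635 → 58.5300 [stop]  node(6,1) S=94.5903 payoff=45.4097 vs cont=45.1433 → 45.4097 [stop]  node(6,2) S=109.8235 payoff=30.1765 vs cont=29.9100 → 30.1765 [stop]  node(6,3) S=127.5100 payoff=12.4900 vs cont=14.0487 → 14.0487 [wait]  node(6,4) S=148.0448 payoff=0.0000 vs cont=3.1844 → 3.1844 [wait]  node(6,5) S=171.8865 payoff=0.0000 vs cont=0.0000 → 0.0000 [wait]  node(6,6) S=199.5679 payoff=0.0000 vs cont=0.0000 → 0.0000 [wait]  ⇒ S*(6)=109.8235
t_5: node(5,0) S=87.7854 payoff=52.2146 vs cont=51.9482 → 52.2146 [stop]  node(5,1) S=101.9227 payoff=38.0773 vs cont=37.8108 → 38.0773 [stop]  node(5,2) S=118.3368 payoff=21.6632 vs cont=22.1654 → 22.1654 [wait]  node(5,3) S=137.3943 payoff=2.6057 vs cont=8.6641 → 8.6641 [wait]  node(5,4) S=159.5209 payoff=0.0000 vs cont=1.6079 → 1.6079 [wait]  node(5,5) S=185.2108 payoff=0.0000 vs cont=0.0000 → 0.0000 [wait]  ⇒ S*(5)=101.9227
t_4: node(4,0) S=94.5903 payoff=45.4097 vs cont=45.1433 → 45.4097 [stop]  node(4,1) S=109.8235 payoff=30.1765 vs cont=30.1577 → 30.1765 [stop]  node(4,2) S=127.5100 payoff=12.4900 vs cont=15.4649 → 15.4649 [wait]  node(4,3) S=148.0448 payoff=0.0000 vs cont=5.1678 → 5.1678 [wait]  node(4,4) S=171.8865 payoff=0.0000 vs cont=0.8119 → 0.8119 [wait]  ⇒ S*(4)=109.8235
t_3: node(3,0) S=101.9227 payoff=38.0773 vs cont=37.8108 → 38.0773 [stop]  node(3,1) S=118.3368 payoff=21.6632 vs cont=22.8639 → 22.8639 [wait]  node(3,2) S=137.3943 payoff=2.6057 vs cont=10.3574 → 10.3574 [wait]  node(3,3) S=159.5209 payoff=0.0000 vs cont=3.0098 → 3.0098 [wait]  ⇒ S*(3)=101.9227
t_2: node(2,0) S=109.8235 payoff=30.1765 vs cont=30.5021 → 30.5021 [wait]  node(2,1) S=127.5100 payoff=12.4900 vs cont=16.6526 → 16.6526 [wait]  node(2,2) S=148.0448 payoff=0.0000 vs cont=6.7141 → 6.7141 [wait]  ⇒ S*(2)=-
t_1: node(1,0) S=118.3368 payoff=21.6632 vs cont=23.6140 → 23.6140 [wait]  node(1,1) S=137.3943 payoff=2.6057 vs cont=11.7196 → 11.7196 [wait]  ⇒ S*(1)=-
t_0: node(0,0) S=127.5100 payoff=12.4900 vs cont=17.7032 → 17.7032 [wait]  ⇒ S*(0)=-

price = 17.7032
boundary = - - - 101.9227 109.8235 101.9227 109.8235 118.3368
tree:
17.7032
23.6140 11.7196
30.5021 16.6526 6.7141
38.0773 22.8639 10.3574 3.0098
45.4097 30.1765 15.4649 5.1678 0.8119
52.2146 38.0773 22.1654 8.6641 1.6079 0.0000
58.5300 45.4097 30.1765 14.0487 3.1844 0.0000 0.0000
64.3910 52.2146 38.0773 21.6632 6.3066 0.0000 0.0000 0.0000
69.8304 58.5300 45.4097 30.1765 12.4900 0.0000 0.0000 0.0000 0.0000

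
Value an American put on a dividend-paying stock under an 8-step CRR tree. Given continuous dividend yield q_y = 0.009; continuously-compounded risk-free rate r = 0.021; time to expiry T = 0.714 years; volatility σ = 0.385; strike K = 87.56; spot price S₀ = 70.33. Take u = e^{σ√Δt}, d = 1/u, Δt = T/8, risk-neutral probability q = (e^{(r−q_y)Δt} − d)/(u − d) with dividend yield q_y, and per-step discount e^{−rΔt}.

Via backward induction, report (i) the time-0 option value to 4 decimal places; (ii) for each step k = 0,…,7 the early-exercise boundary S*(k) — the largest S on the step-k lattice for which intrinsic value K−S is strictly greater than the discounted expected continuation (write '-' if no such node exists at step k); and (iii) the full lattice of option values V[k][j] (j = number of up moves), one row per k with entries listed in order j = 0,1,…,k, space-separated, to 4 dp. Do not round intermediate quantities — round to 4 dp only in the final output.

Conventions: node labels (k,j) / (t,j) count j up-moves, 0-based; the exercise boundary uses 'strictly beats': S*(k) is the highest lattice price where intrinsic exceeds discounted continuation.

price = 20.3246
boundary = - - - 49.8065 55.8776 62.6887 55.8776 62.6887
tree:
20.3246
25.8304 14.3418
31.7668 19.3953 8.8336
37.7535 25.2995 12.9701 4.3134
43.1650 31.6824 18.3706 7.0744 1.2900
47.9885 37.7535 24.8713 11.2846 2.4662 0.0000
52.2879 43.1650 31.6824 17.2915 4.7146 0.0000 0.0000
56.1202 47.9885 37.7535 24.8713 9.0129 0.0000 0.0000 0.0000
59.5361 52.2879 43.1650 31.6824 17.2300 0.0000 0.0000 0.0000 0.0000

Δt=0.08925, u=1.12189, d=0.89135, q=0.47593, disc=e^(-rΔt)=0.99813
k=8 terminal: V=max(K-S,0) → 59.5361 52.2879 43.1650 31.6824 17.2300 0.0000 0.0000 0.0000 0.0000
k=7: j=0 S=31.4398 intr=56.1202 cont=55.9815 V=56.1202[EX]; j=1 S=39.5715 intr=47.9885 cont=47.8563 V=47.9885[EX]; j=2 S=49.8065 intr=37.7535 cont=37.6295 V=37.7535[EX]; j=3 S=62.6887 intr=24.8713 cont=24.7577 V=24.8713[EX]; j=4 S=78.9028 intr=8.6572 cont=9.0129 V=9.0129[hold]; j=5 S=99.3105 intr=0.0000 cont=0.0000 V=0.0000[hold]; j=6 S=124.9967 intr=0.0000 cont=0.0000 V=0.0000[hold]; j=7 S=157.3264 intr=0.0000 cont=0.0000 V=0.0000[hold]  S*(7)=62.6887
k=6: j=0 S=35.2721 intr=52.2879 cont=52.1523 V=52.2879[EX]; j=1 S=44.3950 intr=43.1650 cont=43.0367 V=43.1650[EX]; j=2 S=55.8776 intr=31.6824 cont=31.5633 V=31.6824[EX]; j=3 S=70.3300 intr=17.2300 cont=17.2915 V=17.2915[hold]; j=4 S=88.5205 intr=0.0000 cont=4.7146 V=4.7146[hold]; j=5 S=111.4158 intr=0.0000 cont=0.0000 V=0.0000[hold]; j=6 S=140.2329 intr=0.0000 cont=0.0000 V=0.0000[hold]  S*(6)=55.8776
k=5: j=0 S=39.5715 intr=47.9885 cont=47.8563 V=47.9885[EX]; j=1 S=49.8065 intr=37.7535 cont=37.6295 V=37.7535[EX]; j=2 S=62.6887 intr=24.8713 cont=24.7869 V=24.8713[EX]; j=3 S=78.9028 intr=8.6572 cont=11.2846 V=11.2846[hold]; j=4 S=99.3105 intr=0.0000 cont=2.4662 V=2.4662[hold]; j=5 S=124.9967 intr=0.0000 cont=0.0000 V=0.0000[hold]  S*(5)=62.6887
k=4: j=0 S=44.3950 intr=43.1650 cont=43.0367 V=43.1650[EX]; j=1 S=55.8776 intr=31.6824 cont=31.5633 V=31.6824[EX]; j=2 S=70.3300 intr=17.2300 cont=18.3706 V=18.3706[hold]; j=3 S=88.5205 intr=0.0000 cont=7.0744 V=7.0744[hold]; j=4 S=111.4158 intr=0.0000 cont=1.2900 V=1.2900[hold]  S*(4)=55.8776
k=3: j=0 S=49.8065 intr=37.7535 cont=37.6295 V=37.7535[EX]; j=1 S=62.6887 intr=24.8713 cont=25.2995 V=25.2995[hold]; j=2 S=78.9028 intr=8.6572 cont=12.9701 V=12.9701[hold]; j=3 S=99.3105 intr=0.0000 cont=4.3134 V=4.3134[hold]  S*(3)=49.8065
k=2: j=0 S=55.8776 intr=31.6824 cont=31.7668 V=31.7668[hold]; j=1 S=70.3300 intr=17.2300 cont=19.3953 V=19.3953[hold]; j=2 S=88.5205 intr=0.0000 cont=8.8336 V=8.8336[hold]  S*(2)=-
k=1: j=0 S=62.6887 intr=24.8713 cont=25.8304 V=25.8304[hold]; j=1 S=78.9028 intr=8.6572 cont=14.3418 V=14.3418[hold]  S*(1)=-
k=0: j=0 S=70.3300 intr=17.2300 cont=20.3246 V=20.3246[hold]  S*(0)=-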